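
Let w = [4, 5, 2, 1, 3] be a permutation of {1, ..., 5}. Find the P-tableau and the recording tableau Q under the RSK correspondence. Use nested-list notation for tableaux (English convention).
P = [[1, 3], [2, 5], [4]], Q = [[1, 2], [3, 5], [4]]

Insert each entry of the permutation into P by Schensted row insertion, recording in Q the position of each new cell.

Insert 4: appended to row 1. P = [[4]].
Insert 5: appended to row 1. P = [[4, 5]].
Insert 2: 2 bumps 4 from row 1; 4 starts row 2. P = [[2, 5], [4]].
Insert 1: 1 bumps 2 from row 1; 2 bumps 4 from row 2; 4 starts row 3. P = [[1, 5], [2], [4]].
Insert 3: 3 bumps 5 from row 1; 5 appends to row 2. P = [[1, 3], [2, 5], [4]].

So P = [[1, 3], [2, 5], [4]], Q = [[1, 2], [3, 5], [4]].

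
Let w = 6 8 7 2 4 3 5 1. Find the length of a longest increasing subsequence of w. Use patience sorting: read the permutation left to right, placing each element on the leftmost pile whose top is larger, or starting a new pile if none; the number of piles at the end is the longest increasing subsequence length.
3

6: new pile. tops = [6]
8: new pile. tops = [6, 8]
7: onto pile 2 (replacing 8). tops = [6, 7]
2: onto pile 1 (replacing 6). tops = [2, 7]
4: onto pile 2 (replacing 7). tops = [2, 4]
3: onto pile 2 (replacing 4). tops = [2, 3]
5: new pile. tops = [2, 3, 5]
1: onto pile 1 (replacing 2). tops = [1, 3, 5]

3 piles, so the longest increasing subsequence has length 3.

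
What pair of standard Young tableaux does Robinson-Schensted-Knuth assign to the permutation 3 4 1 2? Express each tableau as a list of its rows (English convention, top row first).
Insert each entry of the permutation into P by Schensted row insertion, recording in Q the position of each new cell.

Insert 3: appended to row 1. P = [[3]].
Insert 4: appended to row 1. P = [[3, 4]].
Insert 1: 1 bumps 3 from row 1; 3 starts row 2. P = [[1, 4], [3]].
Insert 2: 2 bumps 4 from row 1; 4 appends to row 2. P = [[1, 2], [3, 4]].

So P = [[1, 2], [3, 4]], Q = [[1, 2], [3, 4]].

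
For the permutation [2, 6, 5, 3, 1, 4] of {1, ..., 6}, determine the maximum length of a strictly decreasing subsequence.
4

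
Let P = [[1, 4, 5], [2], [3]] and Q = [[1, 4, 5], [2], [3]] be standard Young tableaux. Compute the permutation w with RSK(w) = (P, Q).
3 2 1 4 5

Reverse the RSK construction: for i from n down to 1, find the cell of Q containing i, remove the entry at that cell from P, and reverse-bump it up through P; the value ejected from row 1 is w(i).

Step i=5: Q has 5 at row 1, column 3; remove that cell from P, ejecting 5. So w(5) = 5. P is now [[1, 4], [2], [3]].
Step i=4: Q has 4 at row 1, column 2; remove that cell from P, ejecting 4. So w(4) = 4. P is now [[1], [2], [3]].
Step i=3: Q has 3 at row 3, column 1; remove 3 from row 3 of P and reverse-bump: 3 enters row 2 and ejects 2; 2 enters row 1 and ejects 1. So w(3) = 1. P is now [[2], [3]].
Step i=2: Q has 2 at row 2, column 1; remove 3 from row 2 of P and reverse-bump: 3 enters row 1 and ejects 2. So w(2) = 2. P is now [[3]].
Step i=1: Q has 1 at row 1, column 1; remove that cell from P, ejecting 3. So w(1) = 3. P is now [].

So w = 3 2 1 4 5.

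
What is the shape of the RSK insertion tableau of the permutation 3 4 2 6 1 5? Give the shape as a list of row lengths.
[3, 2, 1]

Row-insert each entry into an empty tableau.

After inserting 3: P = [[3]].
After inserting 4: P = [[3, 4]].
After inserting 2: P = [[2, 4], [3]].
After inserting 6: P = [[2, 4, 6], [3]].
After inserting 1: P = [[1, 4, 6], [2], [3]].
After inserting 5: P = [[1, 4, 5], [2, 6], [3]].

The final insertion tableau P = [[1, 4, 5], [2, 6], [3]] has shape [3, 2, 1].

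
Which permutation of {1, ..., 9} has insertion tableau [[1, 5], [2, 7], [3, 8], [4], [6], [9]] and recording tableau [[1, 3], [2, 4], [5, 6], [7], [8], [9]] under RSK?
6 4 9 8 3 7 5 2 1

Reverse the RSK construction: for i from n down to 1, find the cell of Q containing i, remove the entry at that cell from P, and reverse-bump it up through P; the value ejected from row 1 is w(i).

Step i=9: Q has 9 at row 6, column 1; remove 9 from row 6 of P and reverse-bump: 9 enters row 5 and ejects 6; 6 enters row 4 and ejects 4; 4 enters row 3 and ejects 3; 3 enters row 2 and ejects 2; 2 enters row 1 and ejects 1. So w(9) = 1. P is now [[2, 5], [3, 7], [4, 8], [6], [9]].
Step i=8: Q has 8 at row 5, column 1; remove 9 from row 5 of P and reverse-bump: 9 enters row 4 and ejects 6; 6 enters row 3 and ejects 4; 4 enters row 2 and ejects 3; 3 enters row 1 and ejects 2. So w(8) = 2. P is now [[3, 5], [4, 7], [6, 8], [9]].
Step i=7: Q has 7 at row 4, column 1; remove 9 from row 4 of P and reverse-bump: 9 enters row 3 and ejects 8; 8 enters row 2 and ejects 7; 7 enters row 1 and ejects 5. So w(7) = 5. P is now [[3, 7], [4, 8], [6, 9]].
Step i=6: Q has 6 at row 3, column 2; remove 9 from row 3 of P and reverse-bump: 9 enters row 2 and ejects 8; 8 enters row 1 and ejects 7. So w(6) = 7. P is now [[3, 8], [4, 9], [6]].
Step i=5: Q has 5 at row 3, column 1; remove 6 from row 3 of P and reverse-bump: 6 enters row 2 and ejects 4; 4 enters row 1 and ejects 3. So w(5) = 3. P is now [[4, 8], [6, 9]].
Step i=4: Q has 4 at row 2, column 2; remove 9 from row 2 of P and reverse-bump: 9 enters row 1 and ejects 8. So w(4) = 8. P is now [[4, 9], [6]].
Step i=3: Q has 3 at row 1, column 2; remove that cell from P, ejecting 9. So w(3) = 9. P is now [[4], [6]].
Step i=2: Q has 2 at row 2, column 1; remove 6 from row 2 of P and reverse-bump: 6 enters row 1 and ejects 4. So w(2) = 4. P is now [[6]].
Step i=1: Q has 1 at row 1, column 1; remove that cell from P, ejecting 6. So w(1) = 6. P is now [].

So w = 6 4 9 8 3 7 5 2 1.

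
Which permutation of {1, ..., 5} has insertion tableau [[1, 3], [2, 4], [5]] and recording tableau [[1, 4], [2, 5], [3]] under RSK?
Reverse RSK: for i = n, n-1, ..., 1, locate i in Q, remove the corresponding corner cell from P, and reverse-bump its entry up through P; the value ejected from row 1 is w(i).

So w = 5 2 1 4 3.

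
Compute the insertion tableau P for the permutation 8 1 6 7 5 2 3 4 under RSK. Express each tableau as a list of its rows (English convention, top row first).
Insert 8: appended to row 1. P = [[8]].
Insert 1: 1 bumps 8 from row 1; 8 starts row 2. P = [[1], [8]].
Insert 6: appended to row 1. P = [[1, 6], [8]].
Insert 7: appended to row 1. P = [[1, 6, 7], [8]].
Insert 5: 5 bumps 6 from row 1; 6 bumps 8 from row 2; 8 starts row 3. P = [[1, 5, 7], [6], [8]].
Insert 2: 2 bumps 5 from row 1; 5 bumps 6 from row 2; 6 bumps 8 from row 3; 8 starts row 4. P = [[1, 2, 7], [5], [6], [8]].
Insert 3: 3 bumps 7 from row 1; 7 appends to row 2. P = [[1, 2, 3], [5, 7], [6], [8]].
Insert 4: appended to row 1. P = [[1, 2, 3, 4], [5, 7], [6], [8]].

So P = [[1, 2, 3, 4], [5, 7], [6], [8]].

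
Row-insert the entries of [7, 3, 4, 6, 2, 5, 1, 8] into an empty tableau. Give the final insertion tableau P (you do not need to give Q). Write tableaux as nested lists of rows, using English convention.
Insert 7: appended to row 1. P = [[7]].
Insert 3: 3 bumps 7 from row 1; 7 starts row 2. P = [[3], [7]].
Insert 4: appended to row 1. P = [[3, 4], [7]].
Insert 6: appended to row 1. P = [[3, 4, 6], [7]].
Insert 2: 2 bumps 3 from row 1; 3 bumps 7 from row 2; 7 starts row 3. P = [[2, 4, 6], [3], [7]].
Insert 5: 5 bumps 6 from row 1; 6 appends to row 2. P = [[2, 4, 5], [3, 6], [7]].
Insert 1: 1 bumps 2 from row 1; 2 bumps 3 from row 2; 3 bumps 7 from row 3; 7 starts row 4. P = [[1, 4, 5], [2, 6], [3], [7]].
Insert 8: appended to row 1. P = [[1, 4, 5, 8], [2, 6], [3], [7]].

So P = [[1, 4, 5, 8], [2, 6], [3], [7]].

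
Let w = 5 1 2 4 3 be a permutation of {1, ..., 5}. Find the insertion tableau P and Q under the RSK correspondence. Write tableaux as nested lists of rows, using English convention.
Insert each entry of the permutation into P by Schensted row insertion, recording in Q the position of each new cell.

After inserting 5: P = [[5]].
After inserting 1: P = [[1], [5]].
After inserting 2: P = [[1, 2], [5]].
After inserting 4: P = [[1, 2, 4], [5]].
After inserting 3: P = [[1, 2, 3], [4], [5]].

So P = [[1, 2, 3], [4], [5]], Q = [[1, 3, 4], [2], [5]].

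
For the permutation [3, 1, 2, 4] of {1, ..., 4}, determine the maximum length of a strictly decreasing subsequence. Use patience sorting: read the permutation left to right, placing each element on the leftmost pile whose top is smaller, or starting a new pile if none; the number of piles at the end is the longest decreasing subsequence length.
3: new pile. tops = [3]
1: new pile. tops = [3, 1]
2: onto pile 2 (replacing 1). tops = [3, 2]
4: onto pile 1 (replacing 3). tops = [4, 2]

2 piles, so the longest decreasing subsequence has length 2.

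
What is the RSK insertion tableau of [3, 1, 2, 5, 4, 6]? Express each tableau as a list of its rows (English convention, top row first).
P = [[1, 2, 4, 6], [3, 5]]

Insert 3: appended to row 1. P = [[3]].
Insert 1: 1 bumps 3 from row 1; 3 starts row 2. P = [[1], [3]].
Insert 2: appended to row 1. P = [[1, 2], [3]].
Insert 5: appended to row 1. P = [[1, 2, 5], [3]].
Insert 4: 4 bumps 5 from row 1; 5 appends to row 2. P = [[1, 2, 4], [3, 5]].
Insert 6: appended to row 1. P = [[1, 2, 4, 6], [3, 5]].

So P = [[1, 2, 4, 6], [3, 5]].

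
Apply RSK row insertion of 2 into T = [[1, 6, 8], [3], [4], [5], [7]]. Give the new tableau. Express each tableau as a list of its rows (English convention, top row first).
[[1, 2, 8], [3, 6], [4], [5], [7]]

In row 1, 2 replaces 6 (the leftmost entry greater than 2); 6 is bumped to row 2. 6 is appended to row 2. The new tableau is [[1, 2, 8], [3, 6], [4], [5], [7]].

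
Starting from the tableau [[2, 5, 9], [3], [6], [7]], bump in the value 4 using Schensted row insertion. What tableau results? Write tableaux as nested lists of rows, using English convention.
[[2, 4, 9], [3, 5], [6], [7]]

In row 1, 4 replaces 5 (the leftmost entry greater than 4); 5 is bumped to row 2. 5 is appended to row 2. The new tableau is [[2, 4, 9], [3, 5], [6], [7]].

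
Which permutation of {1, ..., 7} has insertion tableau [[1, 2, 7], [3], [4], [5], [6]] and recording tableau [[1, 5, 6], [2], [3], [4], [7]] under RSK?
6 5 4 1 3 7 2

Reverse RSK: for i = n, n-1, ..., 1, locate i in Q, remove the corresponding corner cell from P, and reverse-bump its entry up through P; the value ejected from row 1 is w(i).

So w = 6 5 4 1 3 7 2.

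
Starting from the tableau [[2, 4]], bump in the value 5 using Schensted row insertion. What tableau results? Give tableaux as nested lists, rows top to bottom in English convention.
5 is larger than every entry of row 1, so it is appended to row 1. The new tableau is [[2, 4, 5]].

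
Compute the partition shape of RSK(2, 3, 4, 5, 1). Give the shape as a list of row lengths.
[4, 1]

RSK row insertion gives P = [[1, 3, 4, 5], [2]], which has shape [4, 1].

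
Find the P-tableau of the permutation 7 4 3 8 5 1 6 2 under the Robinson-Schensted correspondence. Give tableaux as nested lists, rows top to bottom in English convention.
Insert 7: appended to row 1. P = [[7]].
Insert 4: 4 bumps 7 from row 1; 7 starts row 2. P = [[4], [7]].
Insert 3: 3 bumps 4 from row 1; 4 bumps 7 from row 2; 7 starts row 3. P = [[3], [4], [7]].
Insert 8: appended to row 1. P = [[3, 8], [4], [7]].
Insert 5: 5 bumps 8 from row 1; 8 appends to row 2. P = [[3, 5], [4, 8], [7]].
Insert 1: 1 bumps 3 from row 1; 3 bumps 4 from row 2; 4 bumps 7 from row 3; 7 starts row 4. P = [[1, 5], [3, 8], [4], [7]].
Insert 6: appended to row 1. P = [[1, 5, 6], [3, 8], [4], [7]].
Insert 2: 2 bumps 5 from row 1; 5 bumps 8 from row 2; 8 appends to row 3. P = [[1, 2, 6], [3, 5], [4, 8], [7]].

So P = [[1, 2, 6], [3, 5], [4, 8], [7]].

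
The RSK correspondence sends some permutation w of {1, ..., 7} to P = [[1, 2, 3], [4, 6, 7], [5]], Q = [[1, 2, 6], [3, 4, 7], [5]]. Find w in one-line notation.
5 6 1 4 2 7 3

Reverse the RSK construction: for i from n down to 1, find the cell of Q containing i, remove the entry at that cell from P, and reverse-bump it up through P; the value ejected from row 1 is w(i).

Step i=7: Q has 7 at row 2, column 3; remove 7 from row 2 of P and reverse-bump: 7 enters row 1 and ejects 3. So w(7) = 3. P is now [[1, 2, 7], [4, 6], [5]].
Step i=6: Q has 6 at row 1, column 3; remove that cell from P, ejecting 7. So w(6) = 7. P is now [[1, 2], [4, 6], [5]].
Step i=5: Q has 5 at row 3, column 1; remove 5 from row 3 of P and reverse-bump: 5 enters row 2 and ejects 4; 4 enters row 1 and ejects 2. So w(5) = 2. P is now [[1, 4], [5, 6]].
Step i=4: Q has 4 at row 2, column 2; remove 6 from row 2 of P and reverse-bump: 6 enters row 1 and ejects 4. So w(4) = 4. P is now [[1, 6], [5]].
Step i=3: Q has 3 at row 2, column 1; remove 5 from row 2 of P and reverse-bump: 5 enters row 1 and ejects 1. So w(3) = 1. P is now [[5, 6]].
Step i=2: Q has 2 at row 1, column 2; remove that cell from P, ejecting 6. So w(2) = 6. P is now [[5]].
Step i=1: Q has 1 at row 1, column 1; remove that cell from P, ejecting 5. So w(1) = 5. P is now [].

So w = 5 6 1 4 2 7 3.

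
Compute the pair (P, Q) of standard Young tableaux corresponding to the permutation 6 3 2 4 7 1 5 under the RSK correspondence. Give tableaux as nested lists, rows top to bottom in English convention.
Insert each entry of the permutation into P by Schensted row insertion, recording in Q the position of each new cell.

Insert 6: appended to row 1. P = [[6]].
Insert 3: 3 bumps 6 from row 1; 6 starts row 2. P = [[3], [6]].
Insert 2: 2 bumps 3 from row 1; 3 bumps 6 from row 2; 6 starts row 3. P = [[2], [3], [6]].
Insert 4: appended to row 1. P = [[2, 4], [3], [6]].
Insert 7: appended to row 1. P = [[2, 4, 7], [3], [6]].
Insert 1: 1 bumps 2 from row 1; 2 bumps 3 from row 2; 3 bumps 6 from row 3; 6 starts row 4. P = [[1, 4, 7], [2], [3], [6]].
Insert 5: 5 bumps 7 from row 1; 7 appends to row 2. P = [[1, 4, 5], [2, 7], [3], [6]].

So P = [[1, 4, 5], [2, 7], [3], [6]], Q = [[1, 4, 5], [2, 7], [3], [6]].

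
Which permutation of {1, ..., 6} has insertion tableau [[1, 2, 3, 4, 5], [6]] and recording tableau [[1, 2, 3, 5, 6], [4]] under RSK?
Reverse the RSK construction: for i from n down to 1, find the cell of Q containing i, remove the entry at that cell from P, and reverse-bump it up through P; the value ejected from row 1 is w(i).

Step i=6: Q has 6 at row 1, column 5; remove that cell from P, ejecting 5. So w(6) = 5. P is now [[1, 2, 3, 4], [6]].
Step i=5: Q has 5 at row 1, column 4; remove that cell from P, ejecting 4. So w(5) = 4. P is now [[1, 2, 3], [6]].
Step i=4: Q has 4 at row 2, column 1; remove 6 from row 2 of P and reverse-bump: 6 enters row 1 and ejects 3. So w(4) = 3. P is now [[1, 2, 6]].
Step i=3: Q has 3 at row 1, column 3; remove that cell from P, ejecting 6. So w(3) = 6. P is now [[1, 2]].
Step i=2: Q has 2 at row 1, column 2; remove that cell from P, ejecting 2. So w(2) = 2. P is now [[1]].
Step i=1: Q has 1 at row 1, column 1; remove that cell from P, ejecting 1. So w(1) = 1. P is now [].

So w = 1 2 6 3 4 5.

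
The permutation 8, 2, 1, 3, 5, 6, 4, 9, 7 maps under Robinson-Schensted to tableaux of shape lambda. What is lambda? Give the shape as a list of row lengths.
[5, 3, 1]

Row-insert each entry into an empty tableau.

After inserting 8: P = [[8]].
After inserting 2: P = [[2], [8]].
After inserting 1: P = [[1], [2], [8]].
After inserting 3: P = [[1, 3], [2], [8]].
After inserting 5: P = [[1, 3, 5], [2], [8]].
After inserting 6: P = [[1, 3, 5, 6], [2], [8]].
After inserting 4: P = [[1, 3, 4, 6], [2, 5], [8]].
After inserting 9: P = [[1, 3, 4, 6, 9], [2, 5], [8]].
After inserting 7: P = [[1, 3, 4, 6, 7], [2, 5, 9], [8]].

The final insertion tableau P = [[1, 3, 4, 6, 7], [2, 5, 9], [8]] has shape [5, 3, 1].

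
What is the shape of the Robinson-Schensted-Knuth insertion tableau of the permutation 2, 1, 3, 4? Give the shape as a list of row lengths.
Row-insert each entry into an empty tableau.

After inserting 2: P = [[2]].
After inserting 1: P = [[1], [2]].
After inserting 3: P = [[1, 3], [2]].
After inserting 4: P = [[1, 3, 4], [2]].

The final insertion tableau P = [[1, 3, 4], [2]] has shape [3, 1].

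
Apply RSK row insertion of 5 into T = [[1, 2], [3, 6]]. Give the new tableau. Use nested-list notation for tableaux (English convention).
[[1, 2, 5], [3, 6]]

5 is larger than every entry of row 1, so it is appended to row 1. The new tableau is [[1, 2, 5], [3, 6]].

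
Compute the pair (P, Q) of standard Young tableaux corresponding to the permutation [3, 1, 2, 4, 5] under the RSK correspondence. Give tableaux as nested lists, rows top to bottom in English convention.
P = [[1, 2, 4, 5], [3]], Q = [[1, 3, 4, 5], [2]]

Insert each entry of the permutation into P by Schensted row insertion, recording in Q the position of each new cell.

Insert 3: appended to row 1. P = [[3]].
Insert 1: 1 bumps 3 from row 1; 3 starts row 2. P = [[1], [3]].
Insert 2: appended to row 1. P = [[1, 2], [3]].
Insert 4: appended to row 1. P = [[1, 2, 4], [3]].
Insert 5: appended to row 1. P = [[1, 2, 4, 5], [3]].

So P = [[1, 2, 4, 5], [3]], Q = [[1, 3, 4, 5], [2]].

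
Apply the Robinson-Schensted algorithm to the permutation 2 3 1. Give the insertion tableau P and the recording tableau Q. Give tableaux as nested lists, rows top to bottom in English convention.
Insert each entry of the permutation into P by Schensted row insertion, recording in Q the position of each new cell.

Insert 2: appended to row 1. P = [[2]].
Insert 3: appended to row 1. P = [[2, 3]].
Insert 1: 1 bumps 2 from row 1; 2 starts row 2. P = [[1, 3], [2]].

So P = [[1, 3], [2]], Q = [[1, 2], [3]].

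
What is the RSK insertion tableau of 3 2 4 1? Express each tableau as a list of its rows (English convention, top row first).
Insert 3: appended to row 1. P = [[3]].
Insert 2: 2 bumps 3 from row 1; 3 starts row 2. P = [[2], [3]].
Insert 4: appended to row 1. P = [[2, 4], [3]].
Insert 1: 1 bumps 2 from row 1; 2 bumps 3 from row 2; 3 starts row 3. P = [[1, 4], [2], [3]].

So P = [[1, 4], [2], [3]].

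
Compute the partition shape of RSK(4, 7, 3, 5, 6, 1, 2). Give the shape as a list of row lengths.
RSK row insertion gives P = [[1, 2, 6], [3, 5], [4, 7]], which has shape [3, 2, 2].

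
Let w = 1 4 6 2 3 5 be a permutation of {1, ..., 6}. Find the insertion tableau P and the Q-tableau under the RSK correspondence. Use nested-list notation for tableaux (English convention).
P = [[1, 2, 3, 5], [4, 6]], Q = [[1, 2, 3, 6], [4, 5]]

Insert each entry of the permutation into P by Schensted row insertion, recording in Q the position of each new cell.

Insert 1: appended to row 1. P = [[1]], Q = [[1]].
Insert 4: appended to row 1. P = [[1, 4]], Q = [[1, 2]].
Insert 6: appended to row 1. P = [[1, 4, 6]], Q = [[1, 2, 3]].
Insert 2: 2 bumps 4 from row 1; 4 starts row 2. P = [[1, 2, 6], [4]], Q = [[1, 2, 3], [4]].
Insert 3: 3 bumps 6 from row 1; 6 appends to row 2. P = [[1, 2, 3], [4, 6]], Q = [[1, 2, 3], [4, 5]].
Insert 5: appended to row 1. P = [[1, 2, 3, 5], [4, 6]], Q = [[1, 2, 3, 6], [4, 5]].

So P = [[1, 2, 3, 5], [4, 6]], Q = [[1, 2, 3, 6], [4, 5]].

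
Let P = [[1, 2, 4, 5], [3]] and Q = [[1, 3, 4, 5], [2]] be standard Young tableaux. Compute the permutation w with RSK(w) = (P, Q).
Reverse the RSK construction: for i from n down to 1, find the cell of Q containing i, remove the entry at that cell from P, and reverse-bump it up through P; the value ejected from row 1 is w(i).

Step i=5: Q has 5 at row 1, column 4; remove that cell from P, ejecting 5. So w(5) = 5. P is now [[1, 2, 4], [3]].
Step i=4: Q has 4 at row 1, column 3; remove that cell from P, ejecting 4. So w(4) = 4. P is now [[1, 2], [3]].
Step i=3: Q has 3 at row 1, column 2; remove that cell from P, ejecting 2. So w(3) = 2. P is now [[1], [3]].
Step i=2: Q has 2 at row 2, column 1; remove 3 from row 2 of P and reverse-bump: 3 enters row 1 and ejects 1. So w(2) = 1. P is now [[3]].
Step i=1: Q has 1 at row 1, column 1; remove that cell from P, ejecting 3. So w(1) = 3. P is now [].

So w = 3 1 2 4 5.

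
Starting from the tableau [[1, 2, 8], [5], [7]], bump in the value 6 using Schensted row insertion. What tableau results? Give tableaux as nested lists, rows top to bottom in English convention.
[[1, 2, 6], [5, 8], [7]]

In row 1, 6 replaces 8 (the leftmost entry greater than 6); 8 is bumped to row 2. 8 is appended to row 2. The new tableau is [[1, 2, 6], [5, 8], [7]].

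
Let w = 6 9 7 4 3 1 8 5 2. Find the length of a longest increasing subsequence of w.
3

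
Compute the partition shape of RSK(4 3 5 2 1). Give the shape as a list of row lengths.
[2, 1, 1, 1]

RSK row insertion gives P = [[1, 5], [2], [3], [4]], which has shape [2, 1, 1, 1].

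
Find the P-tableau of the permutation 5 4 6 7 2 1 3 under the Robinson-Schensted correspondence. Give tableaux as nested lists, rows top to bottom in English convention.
P = [[1, 3, 7], [2, 6], [4], [5]]

Insert 5: appended to row 1. P = [[5]].
Insert 4: 4 bumps 5 from row 1; 5 starts row 2. P = [[4], [5]].
Insert 6: appended to row 1. P = [[4, 6], [5]].
Insert 7: appended to row 1. P = [[4, 6, 7], [5]].
Insert 2: 2 bumps 4 from row 1; 4 bumps 5 from row 2; 5 starts row 3. P = [[2, 6, 7], [4], [5]].
Insert 1: 1 bumps 2 from row 1; 2 bumps 4 from row 2; 4 bumps 5 from row 3; 5 starts row 4. P = [[1, 6, 7], [2], [4], [5]].
Insert 3: 3 bumps 6 from row 1; 6 appends to row 2. P = [[1, 3, 7], [2, 6], [4], [5]].

So P = [[1, 3, 7], [2, 6], [4], [5]].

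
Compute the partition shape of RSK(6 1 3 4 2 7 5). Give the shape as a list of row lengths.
[4, 2, 1]

Row-insert each entry into an empty tableau.

After inserting 6: P = [[6]].
After inserting 1: P = [[1], [6]].
After inserting 3: P = [[1, 3], [6]].
After inserting 4: P = [[1, 3, 4], [6]].
After inserting 2: P = [[1, 2, 4], [3], [6]].
After inserting 7: P = [[1, 2, 4, 7], [3], [6]].
After inserting 5: P = [[1, 2, 4, 5], [3, 7], [6]].

The final insertion tableau P = [[1, 2, 4, 5], [3, 7], [6]] has shape [4, 2, 1].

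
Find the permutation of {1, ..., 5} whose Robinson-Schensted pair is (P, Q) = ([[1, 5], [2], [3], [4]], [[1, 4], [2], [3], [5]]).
4 3 2 5 1

Reverse the RSK construction: for i from n down to 1, find the cell of Q containing i, remove the entry at that cell from P, and reverse-bump it up through P; the value ejected from row 1 is w(i).

Step i=5: Q has 5 at row 4, column 1; remove 4 from row 4 of P and reverse-bump: 4 enters row 3 and ejects 3; 3 enters row 2 and ejects 2; 2 enters row 1 and ejects 1. So w(5) = 1. P is now [[2, 5], [3], [4]].
Step i=4: Q has 4 at row 1, column 2; remove that cell from P, ejecting 5. So w(4) = 5. P is now [[2], [3], [4]].
Step i=3: Q has 3 at row 3, column 1; remove 4 from row 3 of P and reverse-bump: 4 enters row 2 and ejects 3; 3 enters row 1 and ejects 2. So w(3) = 2. P is now [[3], [4]].
Step i=2: Q has 2 at row 2, column 1; remove 4 from row 2 of P and reverse-bump: 4 enters row 1 and ejects 3. So w(2) = 3. P is now [[4]].
Step i=1: Q has 1 at row 1, column 1; remove that cell from P, ejecting 4. So w(1) = 4. P is now [].

So w = 4 3 2 5 1.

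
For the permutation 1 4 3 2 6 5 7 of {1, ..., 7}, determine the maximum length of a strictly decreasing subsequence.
3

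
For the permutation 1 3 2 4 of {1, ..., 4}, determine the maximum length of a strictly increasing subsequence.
3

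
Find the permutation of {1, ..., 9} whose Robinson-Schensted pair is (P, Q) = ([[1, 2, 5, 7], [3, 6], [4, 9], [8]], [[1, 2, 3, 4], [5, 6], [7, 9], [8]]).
1 4 8 9 6 7 3 2 5

Reverse the RSK construction: for i from n down to 1, find the cell of Q containing i, remove the entry at that cell from P, and reverse-bump it up through P; the value ejected from row 1 is w(i).

Step i=9: Q has 9 at row 3, column 2; remove 9 from row 3 of P and reverse-bump: 9 enters row 2 and ejects 6; 6 enters row 1 and ejects 5. So w(9) = 5. P is now [[1, 2, 6, 7], [3, 9], [4], [8]].
Step i=8: Q has 8 at row 4, column 1; remove 8 from row 4 of P and reverse-bump: 8 enters row 3 and ejects 4; 4 enters row 2 and ejects 3; 3 enters row 1 and ejects 2. So w(8) = 2. P is now [[1, 3, 6, 7], [4, 9], [8]].
Step i=7: Q has 7 at row 3, column 1; remove 8 from row 3 of P and reverse-bump: 8 enters row 2 and ejects 4; 4 enters row 1 and ejects 3. So w(7) = 3. P is now [[1, 4, 6, 7], [8, 9]].
Step i=6: Q has 6 at row 2, column 2; remove 9 from row 2 of P and reverse-bump: 9 enters row 1 and ejects 7. So w(6) = 7. P is now [[1, 4, 6, 9], [8]].
Step i=5: Q has 5 at row 2, column 1; remove 8 from row 2 of P and reverse-bump: 8 enters row 1 and ejects 6. So w(5) = 6. P is now [[1, 4, 8, 9]].
Step i=4: Q has 4 at row 1, column 4; remove that cell from P, ejecting 9. So w(4) = 9. P is now [[1, 4, 8]].
Step i=3: Q has 3 at row 1, column 3; remove that cell from P, ejecting 8. So w(3) = 8. P is now [[1, 4]].
Step i=2: Q has 2 at row 1, column 2; remove that cell from P, ejecting 4. So w(2) = 4. P is now [[1]].
Step i=1: Q has 1 at row 1, column 1; remove that cell from P, ejecting 1. So w(1) = 1. P is now [].

So w = 1 4 8 9 6 7 3 2 5.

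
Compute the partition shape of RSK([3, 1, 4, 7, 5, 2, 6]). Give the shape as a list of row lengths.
Row-insert each entry into an empty tableau.

After inserting 3: P = [[3]].
After inserting 1: P = [[1], [3]].
After inserting 4: P = [[1, 4], [3]].
After inserting 7: P = [[1, 4, 7], [3]].
After inserting 5: P = [[1, 4, 5], [3, 7]].
After inserting 2: P = [[1, 2, 5], [3, 4], [7]].
After inserting 6: P = [[1, 2, 5, 6], [3, 4], [7]].

The final insertion tableau P = [[1, 2, 5, 6], [3, 4], [7]] has shape [4, 2, 1].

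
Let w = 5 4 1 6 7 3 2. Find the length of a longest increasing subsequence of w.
3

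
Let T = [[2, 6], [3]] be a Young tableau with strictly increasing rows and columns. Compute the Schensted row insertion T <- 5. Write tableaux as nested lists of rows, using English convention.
[[2, 5], [3, 6]]

In row 1, 5 replaces 6 (the leftmost entry greater than 5); 6 is bumped to row 2. 6 is appended to row 2. The new tableau is [[2, 5], [3, 6]].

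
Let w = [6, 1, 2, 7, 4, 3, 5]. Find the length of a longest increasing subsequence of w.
4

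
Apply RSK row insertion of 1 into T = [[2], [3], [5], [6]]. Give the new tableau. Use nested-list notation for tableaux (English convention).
In row 1, 1 replaces 2 (the leftmost entry greater than 1); 2 is bumped to row 2. In row 2, 2 replaces 3 (the leftmost entry greater than 2); 3 is bumped to row 3. In row 3, 3 replaces 5 (the leftmost entry greater than 3); 5 is bumped to row 4. In row 4, 5 replaces 6 (the leftmost entry greater than 5); 6 is bumped to row 5. 6 starts a new row 5. The new tableau is [[1], [2], [3], [5], [6]].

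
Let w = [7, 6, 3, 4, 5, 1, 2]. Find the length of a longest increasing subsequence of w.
3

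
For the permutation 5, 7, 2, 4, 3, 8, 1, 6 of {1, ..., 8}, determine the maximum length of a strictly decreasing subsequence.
4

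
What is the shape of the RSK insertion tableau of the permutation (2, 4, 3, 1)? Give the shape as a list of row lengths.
Row-insert each entry into an empty tableau.

After inserting 2: P = [[2]].
After inserting 4: P = [[2, 4]].
After inserting 3: P = [[2, 3], [4]].
After inserting 1: P = [[1, 3], [2], [4]].

The final insertion tableau P = [[1, 3], [2], [4]] has shape [2, 1, 1].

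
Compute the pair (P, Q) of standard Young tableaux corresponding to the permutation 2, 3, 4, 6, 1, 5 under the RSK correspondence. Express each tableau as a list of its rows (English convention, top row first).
Insert each entry of the permutation into P by Schensted row insertion, recording in Q the position of each new cell.

Insert 2: appended to row 1. P = [[2]], Q = [[1]].
Insert 3: appended to row 1. P = [[2, 3]], Q = [[1, 2]].
Insert 4: appended to row 1. P = [[2, 3, 4]], Q = [[1, 2, 3]].
Insert 6: appended to row 1. P = [[2, 3, 4, 6]], Q = [[1, 2, 3, 4]].
Insert 1: 1 bumps 2 from row 1; 2 starts row 2. P = [[1, 3, 4, 6], [2]], Q = [[1, 2, 3, 4], [5]].
Insert 5: 5 bumps 6 from row 1; 6 appends to row 2. P = [[1, 3, 4, 5], [2, 6]], Q = [[1, 2, 3, 4], [5, 6]].

So P = [[1, 3, 4, 5], [2, 6]], Q = [[1, 2, 3, 4], [5, 6]].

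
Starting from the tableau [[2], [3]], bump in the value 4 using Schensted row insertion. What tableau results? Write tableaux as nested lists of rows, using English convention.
[[2, 4], [3]]

4 is larger than every entry of row 1, so it is appended to row 1. The new tableau is [[2, 4], [3]].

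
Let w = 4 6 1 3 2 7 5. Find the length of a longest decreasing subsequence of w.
3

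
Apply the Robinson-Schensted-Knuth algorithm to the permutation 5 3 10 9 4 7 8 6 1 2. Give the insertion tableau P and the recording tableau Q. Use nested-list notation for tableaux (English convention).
P = [[1, 2, 6, 8], [3, 4], [5, 7], [9], [10]], Q = [[1, 3, 6, 7], [2, 4], [5, 10], [8], [9]]

Insert each entry of the permutation into P by Schensted row insertion, recording in Q the position of each new cell.

After inserting 5: P = [[5]].
After inserting 3: P = [[3], [5]].
After inserting 10: P = [[3, 10], [5]].
After inserting 9: P = [[3, 9], [5, 10]].
After inserting 4: P = [[3, 4], [5, 9], [10]].
After inserting 7: P = [[3, 4, 7], [5, 9], [10]].
After inserting 8: P = [[3, 4, 7, 8], [5, 9], [10]].
After inserting 6: P = [[3, 4, 6, 8], [5, 7], [9], [10]].
After inserting 1: P = [[1, 4, 6, 8], [3, 7], [5], [9], [10]].
After inserting 2: P = [[1, 2, 6, 8], [3, 4], [5, 7], [9], [10]].

So P = [[1, 2, 6, 8], [3, 4], [5, 7], [9], [10]], Q = [[1, 3, 6, 7], [2, 4], [5, 10], [8], [9]].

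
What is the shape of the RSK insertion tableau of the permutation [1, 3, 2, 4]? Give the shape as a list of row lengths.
Row-insert each entry into an empty tableau.

After inserting 1: P = [[1]].
After inserting 3: P = [[1, 3]].
After inserting 2: P = [[1, 2], [3]].
After inserting 4: P = [[1, 2, 4], [3]].

The final insertion tableau P = [[1, 2, 4], [3]] has shape [3, 1].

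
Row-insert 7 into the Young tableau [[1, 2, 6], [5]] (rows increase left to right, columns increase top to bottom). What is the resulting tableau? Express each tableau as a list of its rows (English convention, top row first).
7 is larger than every entry of row 1, so it is appended to row 1. The new tableau is [[1, 2, 6, 7], [5]].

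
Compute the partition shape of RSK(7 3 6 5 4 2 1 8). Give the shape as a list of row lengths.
[3, 1, 1, 1, 1, 1]

RSK row insertion gives P = [[1, 4, 8], [2], [3], [5], [6], [7]], which has shape [3, 1, 1, 1, 1, 1].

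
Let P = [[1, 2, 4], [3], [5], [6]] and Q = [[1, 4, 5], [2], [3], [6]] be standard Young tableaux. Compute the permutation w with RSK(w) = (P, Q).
6 5 1 3 4 2

Reverse the RSK construction: for i from n down to 1, find the cell of Q containing i, remove the entry at that cell from P, and reverse-bump it up through P; the value ejected from row 1 is w(i).

Step i=6: Q has 6 at row 4, column 1; remove 6 from row 4 of P and reverse-bump: 6 enters row 3 and ejects 5; 5 enters row 2 and ejects 3; 3 enters row 1 and ejects 2. So w(6) = 2. P is now [[1, 3, 4], [5], [6]].
Step i=5: Q has 5 at row 1, column 3; remove that cell from P, ejecting 4. So w(5) = 4. P is now [[1, 3], [5], [6]].
Step i=4: Q has 4 at row 1, column 2; remove that cell from P, ejecting 3. So w(4) = 3. P is now [[1], [5], [6]].
Step i=3: Q has 3 at row 3, column 1; remove 6 from row 3 of P and reverse-bump: 6 enters row 2 and ejects 5; 5 enters row 1 and ejects 1. So w(3) = 1. P is now [[5], [6]].
Step i=2: Q has 2 at row 2, column 1; remove 6 from row 2 of P and reverse-bump: 6 enters row 1 and ejects 5. So w(2) = 5. P is now [[6]].
Step i=1: Q has 1 at row 1, column 1; remove that cell from P, ejecting 6. So w(1) = 6. P is now [].

So w = 6 5 1 3 4 2.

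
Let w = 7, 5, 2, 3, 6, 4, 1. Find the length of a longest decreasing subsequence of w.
4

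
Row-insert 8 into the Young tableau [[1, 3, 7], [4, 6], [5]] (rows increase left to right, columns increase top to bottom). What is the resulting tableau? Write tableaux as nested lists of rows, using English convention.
8 is larger than every entry of row 1, so it is appended to row 1. The new tableau is [[1, 3, 7, 8], [4, 6], [5]].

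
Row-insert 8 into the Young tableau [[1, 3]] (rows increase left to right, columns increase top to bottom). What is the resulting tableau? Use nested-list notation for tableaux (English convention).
8 is larger than every entry of row 1, so it is appended to row 1. The new tableau is [[1, 3, 8]].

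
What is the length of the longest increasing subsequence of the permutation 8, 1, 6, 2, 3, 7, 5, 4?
4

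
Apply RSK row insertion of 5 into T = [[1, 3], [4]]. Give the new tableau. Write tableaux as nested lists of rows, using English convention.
5 is larger than every entry of row 1, so it is appended to row 1. The new tableau is [[1, 3, 5], [4]].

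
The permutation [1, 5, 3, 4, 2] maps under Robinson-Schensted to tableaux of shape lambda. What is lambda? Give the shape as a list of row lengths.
[3, 1, 1]

Row-insert each entry into an empty tableau.

After inserting 1: P = [[1]].
After inserting 5: P = [[1, 5]].
After inserting 3: P = [[1, 3], [5]].
After inserting 4: P = [[1, 3, 4], [5]].
After inserting 2: P = [[1, 2, 4], [3], [5]].

The final insertion tableau P = [[1, 2, 4], [3], [5]] has shape [3, 1, 1].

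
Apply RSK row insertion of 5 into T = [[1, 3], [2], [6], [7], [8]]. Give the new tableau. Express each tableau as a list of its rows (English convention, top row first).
5 is larger than every entry of row 1, so it is appended to row 1. The new tableau is [[1, 3, 5], [2], [6], [7], [8]].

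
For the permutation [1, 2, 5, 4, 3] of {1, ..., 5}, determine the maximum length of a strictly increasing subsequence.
3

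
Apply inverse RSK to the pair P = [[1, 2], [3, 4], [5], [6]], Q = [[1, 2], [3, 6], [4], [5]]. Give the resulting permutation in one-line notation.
3 6 5 4 1 2

Reverse the RSK construction: for i from n down to 1, find the cell of Q containing i, remove the entry at that cell from P, and reverse-bump it up through P; the value ejected from row 1 is w(i).

Step i=6: Q has 6 at row 2, column 2; remove 4 from row 2 of P and reverse-bump: 4 enters row 1 and ejects 2. So w(6) = 2. P is now [[1, 4], [3], [5], [6]].
Step i=5: Q has 5 at row 4, column 1; remove 6 from row 4 of P and reverse-bump: 6 enters row 3 and ejects 5; 5 enters row 2 and ejects 3; 3 enters row 1 and ejects 1. So w(5) = 1. P is now [[3, 4], [5], [6]].
Step i=4: Q has 4 at row 3, column 1; remove 6 from row 3 of P and reverse-bump: 6 enters row 2 and ejects 5; 5 enters row 1 and ejects 4. So w(4) = 4. P is now [[3, 5], [6]].
Step i=3: Q has 3 at row 2, column 1; remove 6 from row 2 of P and reverse-bump: 6 enters row 1 and ejects 5. So w(3) = 5. P is now [[3, 6]].
Step i=2: Q has 2 at row 1, column 2; remove that cell from P, ejecting 6. So w(2) = 6. P is now [[3]].
Step i=1: Q has 1 at row 1, column 1; remove that cell from P, ejecting 3. So w(1) = 3. P is now [].

So w = 3 6 5 4 1 2.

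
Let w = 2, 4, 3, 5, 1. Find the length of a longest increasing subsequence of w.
3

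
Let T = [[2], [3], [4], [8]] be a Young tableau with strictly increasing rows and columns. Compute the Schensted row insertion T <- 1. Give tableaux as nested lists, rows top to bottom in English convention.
In row 1, 1 replaces 2 (the leftmost entry greater than 1); 2 is bumped to row 2. In row 2, 2 replaces 3 (the leftmost entry greater than 2); 3 is bumped to row 3. In row 3, 3 replaces 4 (the leftmost entry greater than 3); 4 is bumped to row 4. In row 4, 4 replaces 8 (the leftmost entry greater than 4); 8 is bumped to row 5. 8 starts a new row 5. The new tableau is [[1], [2], [3], [4], [8]].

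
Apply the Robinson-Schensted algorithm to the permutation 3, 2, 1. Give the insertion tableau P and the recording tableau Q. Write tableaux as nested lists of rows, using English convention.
P = [[1], [2], [3]], Q = [[1], [2], [3]]

Insert each entry of the permutation into P by Schensted row insertion, recording in Q the position of each new cell.

Insert 3: appended to row 1. P = [[3]].
Insert 2: 2 bumps 3 from row 1; 3 starts row 2. P = [[2], [3]].
Insert 1: 1 bumps 2 from row 1; 2 bumps 3 from row 2; 3 starts row 3. P = [[1], [2], [3]].

So P = [[1], [2], [3]], Q = [[1], [2], [3]].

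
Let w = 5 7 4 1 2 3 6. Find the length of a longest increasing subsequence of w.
4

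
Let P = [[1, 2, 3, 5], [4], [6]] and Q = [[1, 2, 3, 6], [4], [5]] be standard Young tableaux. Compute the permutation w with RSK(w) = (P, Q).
Reverse the RSK construction: for i from n down to 1, find the cell of Q containing i, remove the entry at that cell from P, and reverse-bump it up through P; the value ejected from row 1 is w(i).

Step i=6: Q has 6 at row 1, column 4; remove that cell from P, ejecting 5. So w(6) = 5. P is now [[1, 2, 3], [4], [6]].
Step i=5: Q has 5 at row 3, column 1; remove 6 from row 3 of P and reverse-bump: 6 enters row 2 and ejects 4; 4 enters row 1 and ejects 3. So w(5) = 3. P is now [[1, 2, 4], [6]].
Step i=4: Q has 4 at row 2, column 1; remove 6 from row 2 of P and reverse-bump: 6 enters row 1 and ejects 4. So w(4) = 4. P is now [[1, 2, 6]].
Step i=3: Q has 3 at row 1, column 3; remove that cell from P, ejecting 6. So w(3) = 6. P is now [[1, 2]].
Step i=2: Q has 2 at row 1, column 2; remove that cell from P, ejecting 2. So w(2) = 2. P is now [[1]].
Step i=1: Q has 1 at row 1, column 1; remove that cell from P, ejecting 1. So w(1) = 1. P is now [].

So w = 1 2 6 4 3 5.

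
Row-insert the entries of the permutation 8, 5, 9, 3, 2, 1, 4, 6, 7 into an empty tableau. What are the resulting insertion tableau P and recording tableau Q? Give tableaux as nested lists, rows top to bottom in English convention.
P = [[1, 4, 6, 7], [2, 9], [3], [5], [8]], Q = [[1, 3, 8, 9], [2, 7], [4], [5], [6]]

Insert each entry of the permutation into P by Schensted row insertion, recording in Q the position of each new cell.

Insert 8: appended to row 1. P = [[8]], Q = [[1]].
Insert 5: 5 bumps 8 from row 1; 8 starts row 2. P = [[5], [8]], Q = [[1], [2]].
Insert 9: appended to row 1. P = [[5, 9], [8]], Q = [[1, 3], [2]].
Insert 3: 3 bumps 5 from row 1; 5 bumps 8 from row 2; 8 starts row 3. P = [[3, 9], [5], [8]], Q = [[1, 3], [2], [4]].
Insert 2: 2 bumps 3 from row 1; 3 bumps 5 from row 2; 5 bumps 8 from row 3; 8 starts row 4. P = [[2, 9], [3], [5], [8]], Q = [[1, 3], [2], [4], [5]].
Insert 1: 1 bumps 2 from row 1; 2 bumps 3 from row 2; 3 bumps 5 from row 3; 5 bumps 8 from row 4; 8 starts row 5. P = [[1, 9], [2], [3], [5], [8]], Q = [[1, 3], [2], [4], [5], [6]].
Insert 4: 4 bumps 9 from row 1; 9 appends to row 2. P = [[1, 4], [2, 9], [3], [5], [8]], Q = [[1, 3], [2, 7], [4], [5], [6]].
Insert 6: appended to row 1. P = [[1, 4, 6], [2, 9], [3], [5], [8]], Q = [[1, 3, 8], [2, 7], [4], [5], [6]].
Insert 7: appended to row 1. P = [[1, 4, 6, 7], [2, 9], [3], [5], [8]], Q = [[1, 3, 8, 9], [2, 7], [4], [5], [6]].

So P = [[1, 4, 6, 7], [2, 9], [3], [5], [8]], Q = [[1, 3, 8, 9], [2, 7], [4], [5], [6]].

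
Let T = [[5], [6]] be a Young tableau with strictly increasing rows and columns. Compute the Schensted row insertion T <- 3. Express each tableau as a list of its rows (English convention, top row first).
In row 1, 3 replaces 5 (the leftmost entry greater than 3); 5 is bumped to row 2. In row 2, 5 replaces 6 (the leftmost entry greater than 5); 6 is bumped to row 3. 6 starts a new row 3. The new tableau is [[3], [5], [6]].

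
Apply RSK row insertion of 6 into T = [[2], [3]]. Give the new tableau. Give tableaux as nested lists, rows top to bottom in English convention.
6 is larger than every entry of row 1, so it is appended to row 1. The new tableau is [[2, 6], [3]].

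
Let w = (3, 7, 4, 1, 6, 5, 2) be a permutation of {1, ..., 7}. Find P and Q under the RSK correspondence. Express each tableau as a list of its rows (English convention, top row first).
P = [[1, 2, 5], [3, 4], [6], [7]], Q = [[1, 2, 5], [3, 6], [4], [7]]

Insert each entry of the permutation into P by Schensted row insertion, recording in Q the position of each new cell.

Insert 3: appended to row 1. P = [[3]].
Insert 7: appended to row 1. P = [[3, 7]].
Insert 4: 4 bumps 7 from row 1; 7 starts row 2. P = [[3, 4], [7]].
Insert 1: 1 bumps 3 from row 1; 3 bumps 7 from row 2; 7 starts row 3. P = [[1, 4], [3], [7]].
Insert 6: appended to row 1. P = [[1, 4, 6], [3], [7]].
Insert 5: 5 bumps 6 from row 1; 6 appends to row 2. P = [[1, 4, 5], [3, 6], [7]].
Insert 2: 2 bumps 4 from row 1; 4 bumps 6 from row 2; 6 bumps 7 from row 3; 7 starts row 4. P = [[1, 2, 5], [3, 4], [6], [7]].

So P = [[1, 2, 5], [3, 4], [6], [7]], Q = [[1, 2, 5], [3, 6], [4], [7]].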